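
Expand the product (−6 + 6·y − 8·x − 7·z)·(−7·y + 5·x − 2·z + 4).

66·y − 62·x − 16·z − 24 − 42·y^2 + 86·x·y + 37·y·z − 40·x^2 − 19·x·z + 14·z^2

(−6 + 6·y − 8·x − 7·z)·(−7·y + 5·x − 2·z + 4)
= 42·y − 30·x + 12·z − 24 − 42·y^2 + 30·x·y − 12·y·z + 24·y + 56·x·y − 40·x^2 + 16·x·z − 32·x + 49·y·z − 35·x·z + 14·z^2 − 28·z    [distributive law]
= 66·y − 62·x − 16·z − 24 − 42·y^2 + 86·x·y + 37·y·z − 40·x^2 − 19·x·z + 14·z^2    [combine like terms]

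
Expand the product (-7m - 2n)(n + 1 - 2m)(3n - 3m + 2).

(-7m - 2n)(n + 1 - 2m)(3n - 3m + 2)
= (-7mn - 7m + 14m^2 - 2n^2 - 2n + 4mn)(3n - 3m + 2)    [distributive law]
= (-3mn - 7m + 14m^2 - 2n^2 - 2n)(3n - 3m + 2)    [combine like terms]
= -9mn^2 + 9m^2n - 6mn - 21mn + 21m^2 - 14m + 42m^2n - 42m^3 + 28m^2 - 6n^3 + 6mn^2 - 4n^2 - 6n^2 + 6mn - 4n    [distributive law]
= -3mn^2 + 51m^2n - 21mn + 49m^2 - 14m - 42m^3 - 6n^3 - 10n^2 - 4n    [combine like terms]

-3mn^2 + 51m^2n - 21mn + 49m^2 - 14m - 42m^3 - 6n^3 - 10n^2 - 4n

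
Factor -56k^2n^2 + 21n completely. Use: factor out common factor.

7n(-8k^2n + 3)

-56k^2n^2 + 21n
= 7(-8k^2n^2 + 3n)    [factor out 7]
= 7n(-8k^2n + 3)    [factor out n]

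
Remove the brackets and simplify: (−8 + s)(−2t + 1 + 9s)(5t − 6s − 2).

(−8 + s)(−2t + 1 + 9s)(5t − 6s − 2)
= (16t − 8 − 72s − 2st + s + 9s^2)(5t − 6s − 2)    [distributive law]
= (16t − 8 − 71s − 2st + 9s^2)(5t − 6s − 2)    [combine like terms]
= 80t^2 − 96st − 32t − 40t + 48s + 16 − 355st + 426s^2 + 142s − 10st^2 + 12s^2t + 4st + 45s^2t − 54s^3 − 18s^2    [distributive law]
= 80t^2 − 447st − 72t + 190s + 16 + 408s^2 − 10st^2 + 57s^2t − 54s^3    [combine like terms]

80t^2 − 447st − 72t + 190s + 16 + 408s^2 − 10st^2 + 57s^2t − 54s^3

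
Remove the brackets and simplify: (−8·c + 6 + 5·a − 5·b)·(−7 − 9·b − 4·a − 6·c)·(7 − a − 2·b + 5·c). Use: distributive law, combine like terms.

−70·c − 301·a·c + 579·b·c + 436·c² − 231·a·b·c + 21·b²·c + 414·b·c² − 102·a²·c − 38·a·c² + 240·c³ − 294 − 371·a − 49·b − 38·a·b + 353·b² − 81·a² + 65·a²·b + 5·a·b² + 20·a³ − 90·b³

(−8·c + 6 + 5·a − 5·b)·(−7 − 9·b − 4·a − 6·c)·(7 − a − 2·b + 5·c)
= (56·c + 72·b·c + 32·a·c + 48·c² − 42 − 54·b − 24·a − 36·c − 35·a − 45·a·b − 20·a² − 30·a·c + 35·b + 45·b² + 20·a·b + 30·b·c)·(7 − a − 2·b + 5·c)    [distributive law]
= (20·c + 102·b·c + 2·a·c + 48·c² − 42 − 19·b − 59·a − 25·a·b − 20·a² + 45·b²)·(7 − a − 2·b + 5·c)    [combine like terms]
= 140·c − 20·a·c − 40·b·c + 100·c² + 714·b·c − 102·a·b·c − 204·b²·c + 510·b·c² + 14·a·c − 2·a²·c − 4·a·b·c + 10·a·c² + 336·c² − 48·a·c² − 96·b·c² + 240·c³ − 294 + 42·a + 84·b − 210·c − 133·b + 19·a·b + 38·b² − 95·b·c − 413·a + 59·a² + 118·a·b − 295·a·c − 175·a·b + 25·a²·b + 50·a·b² − 125·a·b·c − 140·a² + 20·a³ + 40·a²·b − 100·a²·c + 315·b² − 45·a·b² − 90·b³ + 225·b²·c    [distributive law]
= −70·c − 301·a·c + 579·b·c + 436·c² − 231·a·b·c + 21·b²·c + 414·b·c² − 102·a²·c − 38·a·c² + 240·c³ − 294 − 371·a − 49·b − 38·a·b + 353·b² − 81·a² + 65·a²·b + 5·a·b² + 20·a³ − 90·b³    [combine like terms]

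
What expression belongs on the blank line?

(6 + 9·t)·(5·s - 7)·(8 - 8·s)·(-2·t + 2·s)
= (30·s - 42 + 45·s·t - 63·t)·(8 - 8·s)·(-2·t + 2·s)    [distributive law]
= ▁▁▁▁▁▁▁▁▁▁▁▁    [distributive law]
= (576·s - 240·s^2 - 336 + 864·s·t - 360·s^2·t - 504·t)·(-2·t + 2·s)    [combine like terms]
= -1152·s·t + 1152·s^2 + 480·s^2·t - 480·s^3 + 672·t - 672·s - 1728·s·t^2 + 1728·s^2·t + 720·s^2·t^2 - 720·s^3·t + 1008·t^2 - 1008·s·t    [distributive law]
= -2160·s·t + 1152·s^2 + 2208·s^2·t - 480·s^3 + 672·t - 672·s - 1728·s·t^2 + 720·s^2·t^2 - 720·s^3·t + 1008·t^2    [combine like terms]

After distributive law, the bracketed line is:

(240·s - 240·s^2 - 336 + 336·s + 360·s·t - 360·s^2·t - 504·t + 504·s·t)·(-2·t + 2·s)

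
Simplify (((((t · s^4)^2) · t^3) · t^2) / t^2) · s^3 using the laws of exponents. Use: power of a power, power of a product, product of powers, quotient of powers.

s^11t^5

(((((t · s^4)^2) · t^3) · t^2) / t^2) · s^3
= (((((t^2) · ((s^4)^2)) · t^3) · t^2) / t^2) · s^3    [power of a product]
= ((((t^2 · s^8) · t^3) · t^2) / t^2) · s^3    [power of a power]
= s^11t^5    [quotient of powers; product of powers]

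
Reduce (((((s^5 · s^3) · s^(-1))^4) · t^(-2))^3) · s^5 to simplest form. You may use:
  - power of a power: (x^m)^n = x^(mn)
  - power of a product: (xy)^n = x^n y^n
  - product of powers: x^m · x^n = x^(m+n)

(((((s^5 · s^3) · s^(-1))^4) · t^(-2))^3) · s^5
= (((((s^5 · s^3) · s^(-1))^4)^3) · ((t^(-2))^3)) · s^5    [power of a product]
= ((((s^5 · s^3) · s^(-1))^12) · ((t^(-2))^3)) · s^5    [power of a power]
= ((((s^5 · s^3)^12) · ((s^(-1))^12)) · ((t^(-2))^3)) · s^5    [power of a product]
= (((((s^5)^12) · ((s^3)^12)) · ((s^(-1))^12)) · ((t^(-2))^3)) · s^5    [power of a product]
= (((s^60 · ((s^3)^12)) · ((s^(-1))^12)) · ((t^(-2))^3)) · s^5    [power of a power]
= (((s^60 · s^36) · ((s^(-1))^12)) · ((t^(-2))^3)) · s^5    [power of a power]
= ((s^96 · ((s^(-1))^12)) · ((t^(-2))^3)) · s^5    [product of powers]
= ((s^96 · s^(-12)) · ((t^(-2))^3)) · s^5    [power of a power]
= (s^84 · ((t^(-2))^3)) · s^5    [product of powers]
= (s^84 · t^(-6)) · s^5    [power of a power]
= s^89·t^(-6)    [product of powers]

s^89·t^(-6)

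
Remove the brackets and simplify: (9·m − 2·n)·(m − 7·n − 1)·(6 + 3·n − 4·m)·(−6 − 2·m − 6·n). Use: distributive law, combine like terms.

−432·m^2 + 36·m^3 − 1412·m^2·n − 358·m^3·n − 1220·m^2·n^2 + 72·m^4 + 2850·m·n + 3876·m·n^2 + 1422·m·n^3 + 324·m − 612·n^2 − 792·n^3 − 252·n^4 − 72·n

(9·m − 2·n)·(m − 7·n − 1)·(6 + 3·n − 4·m)·(−6 − 2·m − 6·n)
= (9·m^2 − 63·m·n − 9·m − 2·m·n + 14·n^2 + 2·n)·(6 + 3·n − 4·m)·(−6 − 2·m − 6·n)    [distributive law]
= (9·m^2 − 65·m·n − 9·m + 14·n^2 + 2·n)·(6 + 3·n − 4·m)·(−6 − 2·m − 6·n)    [combine like terms]
= (54·m^2 + 27·m^2·n − 36·m^3 − 390·m·n − 195·m·n^2 + 260·m^2·n − 54·m − 27·m·n + 36·m^2 + 84·n^2 + 42·n^3 − 56·m·n^2 + 12·n + 6·n^2 − 8·m·n)·(−6 − 2·m − 6·n)    [distributive law]
= (90·m^2 + 287·m^2·n − 36·m^3 − 425·m·n − 251·m·n^2 − 54·m + 90·n^2 + 42·n^3 + 12·n)·(−6 − 2·m − 6·n)    [combine like terms]
= −540·m^2 − 180·m^3 − 540·m^2·n − 1722·m^2·n − 574·m^3·n − 1722·m^2·n^2 + 216·m^3 + 72·m^4 + 216·m^3·n + 2550·m·n + 850·m^2·n + 2550·m·n^2 + 1506·m·n^2 + 502·m^2·n^2 + 1506·m·n^3 + 324·m + 108·m^2 + 324·m·n − 540·n^2 − 180·m·n^2 − 540·n^3 − 252·n^3 − 84·m·n^3 − 252·n^4 − 72·n − 24·m·n − 72·n^2    [distributive law]
= −432·m^2 + 36·m^3 − 1412·m^2·n − 358·m^3·n − 1220·m^2·n^2 + 72·m^4 + 2850·m·n + 3876·m·n^2 + 1422·m·n^3 + 324·m − 612·n^2 − 792·n^3 − 252·n^4 − 72·n    [combine like terms]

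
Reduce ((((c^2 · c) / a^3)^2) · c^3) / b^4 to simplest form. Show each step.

((((c^2 · c) / a^3)^2) · c^3) / b^4
= ((((c^2 · c)^2) / ((a^3)^2)) · c^3) / b^4    [power of a quotient]
= (((((c^2)^2) · (c^2)) / ((a^3)^2)) · c^3) / b^4    [power of a product]
= (((c^4 · (c^2)) / ((a^3)^2)) · c^3) / b^4    [power of a power]
= ((c^6 / ((a^3)^2)) · c^3) / b^4    [product of powers]
= ((c^6 / a^6) · c^3) / b^4    [power of a power]
= a^(-6)b^(-4)c^9    [quotient of powers; product of powers]

a^(-6)b^(-4)c^9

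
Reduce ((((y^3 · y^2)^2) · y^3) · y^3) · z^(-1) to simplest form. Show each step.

y^16z^(-1)

((((y^3 · y^2)^2) · y^3) · y^3) · z^(-1)
= (((((y^3)^2) · ((y^2)^2)) · y^3) · y^3) · z^(-1)    [power of a product]
= (((y^6 · ((y^2)^2)) · y^3) · y^3) · z^(-1)    [power of a power]
= (((y^6 · y^4) · y^3) · y^3) · z^(-1)    [power of a power]
= ((y^10 · y^3) · y^3) · z^(-1)    [product of powers]
= (y^13 · y^3) · z^(-1)    [product of powers]
= y^16 · z^(-1)    [product of powers]
= y^16z^(-1)    [rearrange]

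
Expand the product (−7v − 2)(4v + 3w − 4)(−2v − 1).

56v^3 − 12v^2 + 42v^2w + 33vw − 36v + 6w − 8

(−7v − 2)(4v + 3w − 4)(−2v − 1)
= (−28v^2 − 21vw + 28v − 8v − 6w + 8)(−2v − 1)    [distributive law]
= (−28v^2 − 21vw + 20v − 6w + 8)(−2v − 1)    [combine like terms]
= 56v^3 + 28v^2 + 42v^2w + 21vw − 40v^2 − 20v + 12vw + 6w − 16v − 8    [distributive law]
= 56v^3 − 12v^2 + 42v^2w + 33vw − 36v + 6w − 8    [combine like terms]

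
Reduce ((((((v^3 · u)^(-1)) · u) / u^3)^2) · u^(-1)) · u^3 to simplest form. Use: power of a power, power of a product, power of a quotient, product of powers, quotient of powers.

((((((v^3 · u)^(-1)) · u) / u^3)^2) · u^(-1)) · u^3
= ((((((v^3 · u)^(-1)) · u)^2) / ((u^3)^2)) · u^(-1)) · u^3    [power of a quotient]
= ((((((v^3 · u)^(-1))^2) · (u^2)) / ((u^3)^2)) · u^(-1)) · u^3    [power of a product]
= (((((v^3 · u)^(-2)) · (u^2)) / ((u^3)^2)) · u^(-1)) · u^3    [power of a power]
= ((((((v^3)^(-2)) · (u^(-2))) · (u^2)) / ((u^3)^2)) · u^(-1)) · u^3    [power of a product]
= ((((v^(-6) · (u^(-2))) · (u^2)) / ((u^3)^2)) · u^(-1)) · u^3    [power of a power]
= ((((v^(-6) · u^(-2)) · u^2) / u^6) · u^(-1)) · u^3    [power of a power]
= u^(-4)v^(-6)    [quotient of powers; product of powers]

u^(-4)v^(-6)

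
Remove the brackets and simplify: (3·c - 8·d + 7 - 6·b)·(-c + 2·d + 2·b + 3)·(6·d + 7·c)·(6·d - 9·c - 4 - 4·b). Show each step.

732·c²·d² - 846·c³·d + 286·c²·d + 1300·b·c²·d + 189·c⁴ - 42·c³ - 672·b·c³ + 696·c·d³ + 304·c·d² + 880·b·c·d² + 776·b·c·d + 640·b²·c·d - 140·b·c² + 420·b²·c² - 20·c·d - 1379·c² - 576·d⁴ + 24·d³ - 624·b·d³ + 768·b·d² + 240·b²·d² + 996·d² - 408·b·d + 384·b²·d - 476·b·c + 448·b²·c - 504·d - 588·c + 288·b³·d + 336·b³·c

(3·c - 8·d + 7 - 6·b)·(-c + 2·d + 2·b + 3)·(6·d + 7·c)·(6·d - 9·c - 4 - 4·b)
= (-3·c² + 6·c·d + 6·b·c + 9·c + 8·c·d - 16·d² - 16·b·d - 24·d - 7·c + 14·d + 14·b + 21 + 6·b·c - 12·b·d - 12·b² - 18·b)·(6·d + 7·c)·(6·d - 9·c - 4 - 4·b)    [distributive law]
= (-3·c² + 14·c·d + 12·b·c + 2·c - 16·d² - 28·b·d - 10·d - 4·b + 21 - 12·b²)·(6·d + 7·c)·(6·d - 9·c - 4 - 4·b)    [combine like terms]
= (-18·c²·d - 21·c³ + 84·c·d² + 98·c²·d + 72·b·c·d + 84·b·c² + 12·c·d + 14·c² - 96·d³ - 112·c·d² - 168·b·d² - 196·b·c·d - 60·d² - 70·c·d - 24·b·d - 28·b·c + 126·d + 147·c - 72·b²·d - 84·b²·c)·(6·d - 9·c - 4 - 4·b)    [distributive law]
= (80·c²·d - 21·c³ - 28·c·d² - 124·b·c·d + 84·b·c² - 58·c·d + 14·c² - 96·d³ - 168·b·d² - 60·d² - 24·b·d - 28·b·c + 126·d + 147·c - 72·b²·d - 84·b²·c)·(6·d - 9·c - 4 - 4·b)    [combine like terms]
= 480·c²·d² - 720·c³·d - 320·c²·d - 320·b·c²·d - 126·c³·d + 189·c⁴ + 84·c³ + 84·b·c³ - 168·c·d³ + 252·c²·d² + 112·c·d² + 112·b·c·d² - 744·b·c·d² + 1116·b·c²·d + 496·b·c·d + 496·b²·c·d + 504·b·c²·d - 756·b·c³ - 336·b·c² - 336·b²·c² - 348·c·d² + 522·c²·d + 232·c·d + 232·b·c·d + 84·c²·d - 126·c³ - 56·c² - 56·b·c² - 576·d⁴ + 864·c·d³ + 384·d³ + 384·b·d³ - 1008·b·d³ + 1512·b·c·d² + 672·b·d² + 672·b²·d² - 360·d³ + 540·c·d² + 240·d² + 240·b·d² - 144·b·d² + 216·b·c·d + 96·b·d + 96·b²·d - 168·b·c·d + 252·b·c² + 112·b·c + 112·b²·c + 756·d² - 1134·c·d - 504·d - 504·b·d + 882·c·d - 1323·c² - 588·c - 588·b·c - 432·b²·d² + 648·b²·c·d + 288·b²·d + 288·b³·d - 504·b²·c·d + 756·b²·c² + 336·b²·c + 336·b³·c    [distributive law]
= 732·c²·d² - 846·c³·d + 286·c²·d + 1300·b·c²·d + 189·c⁴ - 42·c³ - 672·b·c³ + 696·c·d³ + 304·c·d² + 880·b·c·d² + 776·b·c·d + 640·b²·c·d - 140·b·c² + 420·b²·c² - 20·c·d - 1379·c² - 576·d⁴ + 24·d³ - 624·b·d³ + 768·b·d² + 240·b²·d² + 996·d² - 408·b·d + 384·b²·d - 476·b·c + 448·b²·c - 504·d - 588·c + 288·b³·d + 336·b³·c    [combine like terms]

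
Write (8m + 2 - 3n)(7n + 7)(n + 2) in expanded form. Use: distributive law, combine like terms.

(8m + 2 - 3n)(7n + 7)(n + 2)
= (56mn + 56m + 14n + 14 - 21n^2 - 21n)(n + 2)    [distributive law]
= (56mn + 56m - 7n + 14 - 21n^2)(n + 2)    [combine like terms]
= 56mn^2 + 112mn + 56mn + 112m - 7n^2 - 14n + 14n + 28 - 21n^3 - 42n^2    [distributive law]
= 56mn^2 + 168mn + 112m - 49n^2 + 28 - 21n^3    [combine like terms]

56mn^2 + 168mn + 112m - 49n^2 + 28 - 21n^3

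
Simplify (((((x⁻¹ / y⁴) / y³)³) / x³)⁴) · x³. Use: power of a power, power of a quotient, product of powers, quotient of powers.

x⁻²¹·y⁻⁸⁴

(((((x⁻¹ / y⁴) / y³)³) / x³)⁴) · x³
= (((((x⁻¹ / y⁴) / y³)³)⁴) / ((x³)⁴)) · x³    [power of a quotient]
= ((((x⁻¹ / y⁴) / y³)¹²) / ((x³)⁴)) · x³    [power of a power]
= ((((x⁻¹ / y⁴)¹²) / ((y³)¹²)) / ((x³)⁴)) · x³    [power of a quotient]
= (((((x⁻¹)¹²) / ((y⁴)¹²)) / ((y³)¹²)) / ((x³)⁴)) · x³    [power of a quotient]
= (((x⁻¹² / ((y⁴)¹²)) / ((y³)¹²)) / ((x³)⁴)) · x³    [power of a power]
= (((x⁻¹² / y⁴⁸) / ((y³)¹²)) / ((x³)⁴)) · x³    [power of a power]
= (((x⁻¹² / y⁴⁸) / y³⁶) / ((x³)⁴)) · x³    [power of a power]
= (((x⁻¹² / y⁴⁸) / y³⁶) / x¹²) · x³    [power of a power]
= x⁻²¹·y⁻⁸⁴    [quotient of powers; product of powers]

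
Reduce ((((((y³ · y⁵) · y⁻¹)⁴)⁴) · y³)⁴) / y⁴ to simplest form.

y⁴⁵⁶

((((((y³ · y⁵) · y⁻¹)⁴)⁴) · y³)⁴) / y⁴
= ((((((y³ · y⁵) · y⁻¹)⁴)⁴)⁴) · ((y³)⁴)) / y⁴    [power of a product]
= (((((y³ · y⁵) · y⁻¹)⁴)¹⁶) · ((y³)⁴)) / y⁴    [power of a power]
= ((((y³ · y⁵) · y⁻¹)⁶⁴) · ((y³)⁴)) / y⁴    [power of a power]
= ((((y³ · y⁵)⁶⁴) · ((y⁻¹)⁶⁴)) · ((y³)⁴)) / y⁴    [power of a product]
= (((((y³)⁶⁴) · ((y⁵)⁶⁴)) · ((y⁻¹)⁶⁴)) · ((y³)⁴)) / y⁴    [power of a product]
= (((y¹⁹² · ((y⁵)⁶⁴)) · ((y⁻¹)⁶⁴)) · ((y³)⁴)) / y⁴    [power of a power]
= (((y¹⁹² · y³²⁰) · ((y⁻¹)⁶⁴)) · ((y³)⁴)) / y⁴    [power of a power]
= ((y⁵¹² · ((y⁻¹)⁶⁴)) · ((y³)⁴)) / y⁴    [product of powers]
= ((y⁵¹² · y⁻⁶⁴) · ((y³)⁴)) / y⁴    [power of a power]
= (y⁴⁴⁸ · ((y³)⁴)) / y⁴    [product of powers]
= (y⁴⁴⁸ · y¹²) / y⁴    [power of a power]
= y⁴⁶⁰ / y⁴    [product of powers]
= y⁴⁵⁶    [quotient of powers]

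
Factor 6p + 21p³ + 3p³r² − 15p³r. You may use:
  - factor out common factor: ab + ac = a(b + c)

3p(2 + 7p² + p²r² − 5p²r)

6p + 21p³ + 3p³r² − 15p³r
= 3(2p + 7p³ + p³r² − 5p³r)    [factor out 3]
= 3p(2 + 7p² + p²r² − 5p²r)    [factor out p]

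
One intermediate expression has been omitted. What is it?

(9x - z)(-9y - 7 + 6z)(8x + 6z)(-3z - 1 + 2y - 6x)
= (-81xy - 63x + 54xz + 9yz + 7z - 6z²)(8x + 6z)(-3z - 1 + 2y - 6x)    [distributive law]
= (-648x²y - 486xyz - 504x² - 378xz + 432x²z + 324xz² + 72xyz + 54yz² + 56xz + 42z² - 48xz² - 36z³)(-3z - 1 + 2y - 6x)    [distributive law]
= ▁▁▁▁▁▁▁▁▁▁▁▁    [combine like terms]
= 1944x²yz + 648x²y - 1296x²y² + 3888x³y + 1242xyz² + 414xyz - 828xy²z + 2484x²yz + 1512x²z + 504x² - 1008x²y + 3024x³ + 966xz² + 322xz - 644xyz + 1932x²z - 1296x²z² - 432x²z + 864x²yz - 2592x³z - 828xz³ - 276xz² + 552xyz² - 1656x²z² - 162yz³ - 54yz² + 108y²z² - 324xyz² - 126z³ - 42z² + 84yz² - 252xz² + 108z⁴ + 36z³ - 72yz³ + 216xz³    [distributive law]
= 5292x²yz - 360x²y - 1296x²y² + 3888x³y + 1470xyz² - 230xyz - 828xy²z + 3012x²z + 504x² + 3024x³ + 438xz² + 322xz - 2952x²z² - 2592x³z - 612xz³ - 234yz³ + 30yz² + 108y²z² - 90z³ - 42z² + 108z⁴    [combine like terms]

After combine like terms, the bracketed line is:

(-648x²y - 414xyz - 504x² - 322xz + 432x²z + 276xz² + 54yz² + 42z² - 36z³)(-3z - 1 + 2y - 6x)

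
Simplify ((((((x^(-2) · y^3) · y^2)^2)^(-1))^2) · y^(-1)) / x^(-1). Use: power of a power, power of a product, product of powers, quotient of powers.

x^9y^(-21)

((((((x^(-2) · y^3) · y^2)^2)^(-1))^2) · y^(-1)) / x^(-1)
= (((((x^(-2) · y^3) · y^2)^2)^(-2)) · y^(-1)) / x^(-1)    [power of a power]
= ((((x^(-2) · y^3) · y^2)^(-4)) · y^(-1)) / x^(-1)    [power of a power]
= ((((x^(-2) · y^3)^(-4)) · ((y^2)^(-4))) · y^(-1)) / x^(-1)    [power of a product]
= (((((x^(-2))^(-4)) · ((y^3)^(-4))) · ((y^2)^(-4))) · y^(-1)) / x^(-1)    [power of a product]
= (((x^8 · ((y^3)^(-4))) · ((y^2)^(-4))) · y^(-1)) / x^(-1)    [power of a power]
= (((x^8 · y^(-12)) · ((y^2)^(-4))) · y^(-1)) / x^(-1)    [power of a power]
= (((x^8 · y^(-12)) · y^(-8)) · y^(-1)) / x^(-1)    [power of a power]
= x^9y^(-21)    [quotient of powers; product of powers]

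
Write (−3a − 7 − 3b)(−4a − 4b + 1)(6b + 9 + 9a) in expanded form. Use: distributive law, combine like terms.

288a^2b + 333a^2 + 108a^3 + 252ab^2 + 591ab + 162a + 258b^2 + 183b − 63 + 72b^3

(−3a − 7 − 3b)(−4a − 4b + 1)(6b + 9 + 9a)
= (12a^2 + 12ab − 3a + 28a + 28b − 7 + 12ab + 12b^2 − 3b)(6b + 9 + 9a)    [distributive law]
= (12a^2 + 24ab + 25a + 25b − 7 + 12b^2)(6b + 9 + 9a)    [combine like terms]
= 72a^2b + 108a^2 + 108a^3 + 144ab^2 + 216ab + 216a^2b + 150ab + 225a + 225a^2 + 150b^2 + 225b + 225ab − 42b − 63 − 63a + 72b^3 + 108b^2 + 108ab^2    [distributive law]
= 288a^2b + 333a^2 + 108a^3 + 252ab^2 + 591ab + 162a + 258b^2 + 183b − 63 + 72b^3    [combine like terms]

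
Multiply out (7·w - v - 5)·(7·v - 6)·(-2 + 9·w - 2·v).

-275·v·w + 441·v·w^2 - 161·v^2·w + 354·w - 378·w^2 + 72·v^2 + 14·v^3 - 2·v - 60

(7·w - v - 5)·(7·v - 6)·(-2 + 9·w - 2·v)
= (49·v·w - 42·w - 7·v^2 + 6·v - 35·v + 30)·(-2 + 9·w - 2·v)    [distributive law]
= (49·v·w - 42·w - 7·v^2 - 29·v + 30)·(-2 + 9·w - 2·v)    [combine like terms]
= -98·v·w + 441·v·w^2 - 98·v^2·w + 84·w - 378·w^2 + 84·v·w + 14·v^2 - 63·v^2·w + 14·v^3 + 58·v - 261·v·w + 58·v^2 - 60 + 270·w - 60·v    [distributive law]
= -275·v·w + 441·v·w^2 - 161·v^2·w + 354·w - 378·w^2 + 72·v^2 + 14·v^3 - 2·v - 60    [combine like terms]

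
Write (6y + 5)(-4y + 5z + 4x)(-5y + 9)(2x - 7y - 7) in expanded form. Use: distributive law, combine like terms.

(6y + 5)(-4y + 5z + 4x)(-5y + 9)(2x - 7y - 7)
= (-24y^2 + 30yz + 24xy - 20y + 25z + 20x)(-5y + 9)(2x - 7y - 7)    [distributive law]
= (120y^3 - 216y^2 - 150y^2z + 270yz - 120xy^2 + 216xy + 100y^2 - 180y - 125yz + 225z - 100xy + 180x)(2x - 7y - 7)    [distributive law]
= (120y^3 - 116y^2 - 150y^2z + 145yz - 120xy^2 + 116xy - 180y + 225z + 180x)(2x - 7y - 7)    [combine like terms]
= 240xy^3 - 840y^4 - 840y^3 - 232xy^2 + 812y^3 + 812y^2 - 300xy^2z + 1050y^3z + 1050y^2z + 290xyz - 1015y^2z - 1015yz - 240x^2y^2 + 840xy^3 + 840xy^2 + 232x^2y - 812xy^2 - 812xy - 360xy + 1260y^2 + 1260y + 450xz - 1575yz - 1575z + 360x^2 - 1260xy - 1260x    [distributive law]
= 1080xy^3 - 840y^4 - 28y^3 - 204xy^2 + 2072y^2 - 300xy^2z + 1050y^3z + 35y^2z + 290xyz - 2590yz - 240x^2y^2 + 232x^2y - 2432xy + 1260y + 450xz - 1575z + 360x^2 - 1260x    [combine like terms]

1080xy^3 - 840y^4 - 28y^3 - 204xy^2 + 2072y^2 - 300xy^2z + 1050y^3z + 35y^2z + 290xyz - 2590yz - 240x^2y^2 + 232x^2y - 2432xy + 1260y + 450xz - 1575z + 360x^2 - 1260x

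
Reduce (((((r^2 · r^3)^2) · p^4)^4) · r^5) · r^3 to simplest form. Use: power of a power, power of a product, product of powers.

(((((r^2 · r^3)^2) · p^4)^4) · r^5) · r^3
= (((((r^2 · r^3)^2)^4) · ((p^4)^4)) · r^5) · r^3    [power of a product]
= ((((r^2 · r^3)^8) · ((p^4)^4)) · r^5) · r^3    [power of a power]
= (((((r^2)^8) · ((r^3)^8)) · ((p^4)^4)) · r^5) · r^3    [power of a product]
= (((r^16 · ((r^3)^8)) · ((p^4)^4)) · r^5) · r^3    [power of a power]
= (((r^16 · r^24) · ((p^4)^4)) · r^5) · r^3    [power of a power]
= ((r^40 · ((p^4)^4)) · r^5) · r^3    [product of powers]
= ((r^40 · p^16) · r^5) · r^3    [power of a power]
= p^16r^48    [product of powers]

p^16r^48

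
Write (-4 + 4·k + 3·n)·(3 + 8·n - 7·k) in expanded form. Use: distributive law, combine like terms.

-12 - 23·n + 40·k + 11·k·n - 28·k^2 + 24·n^2

(-4 + 4·k + 3·n)·(3 + 8·n - 7·k)
= -12 - 32·n + 28·k + 12·k + 32·k·n - 28·k^2 + 9·n + 24·n^2 - 21·k·n    [distributive law]
= -12 - 23·n + 40·k + 11·k·n - 28·k^2 + 24·n^2    [combine like terms]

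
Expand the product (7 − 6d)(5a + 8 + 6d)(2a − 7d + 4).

70a^2 − 377ad + 252a − 416d + 224 − 102d^2 − 60a^2d + 138ad^2 + 252d^3

(7 − 6d)(5a + 8 + 6d)(2a − 7d + 4)
= (35a + 56 + 42d − 30ad − 48d − 36d^2)(2a − 7d + 4)    [distributive law]
= (35a + 56 − 6d − 30ad − 36d^2)(2a − 7d + 4)    [combine like terms]
= 70a^2 − 245ad + 140a + 112a − 392d + 224 − 12ad + 42d^2 − 24d − 60a^2d + 210ad^2 − 120ad − 72ad^2 + 252d^3 − 144d^2    [distributive law]
= 70a^2 − 377ad + 252a − 416d + 224 − 102d^2 − 60a^2d + 138ad^2 + 252d^3    [combine like terms]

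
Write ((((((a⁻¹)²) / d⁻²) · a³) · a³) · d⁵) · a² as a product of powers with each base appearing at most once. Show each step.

a⁶d⁷

((((((a⁻¹)²) / d⁻²) · a³) · a³) · d⁵) · a²
= (((((a⁻²) / d⁻²) · a³) · a³) · d⁵) · a²    [power of a power]
= a⁶d⁷    [quotient of powers; product of powers]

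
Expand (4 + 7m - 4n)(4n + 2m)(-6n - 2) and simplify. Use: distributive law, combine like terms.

-64n^2 - 32n - 88mn - 16m - 120mn^2 - 84m^2n - 28m^2 + 96n^3

(4 + 7m - 4n)(4n + 2m)(-6n - 2)
= (16n + 8m + 28mn + 14m^2 - 16n^2 - 8mn)(-6n - 2)    [distributive law]
= (16n + 8m + 20mn + 14m^2 - 16n^2)(-6n - 2)    [combine like terms]
= -96n^2 - 32n - 48mn - 16m - 120mn^2 - 40mn - 84m^2n - 28m^2 + 96n^3 + 32n^2    [distributive law]
= -64n^2 - 32n - 88mn - 16m - 120mn^2 - 84m^2n - 28m^2 + 96n^3    [combine like terms]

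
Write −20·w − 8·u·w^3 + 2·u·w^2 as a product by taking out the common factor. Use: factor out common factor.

−20·w − 8·u·w^3 + 2·u·w^2
= 2(−10·w − 4·u·w^3 + u·w^2)    [factor out 2]
= 2·w(−10 − 4·u·w^2 + u·w)    [factor out w]

2·w(−10 − 4·u·w^2 + u·w)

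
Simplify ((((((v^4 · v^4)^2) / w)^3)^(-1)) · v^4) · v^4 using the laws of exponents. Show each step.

v^(-40)w^3

((((((v^4 · v^4)^2) / w)^3)^(-1)) · v^4) · v^4
= (((((v^4 · v^4)^2) / w)^(-3)) · v^4) · v^4    [power of a power]
= (((((v^4 · v^4)^2)^(-3)) / (w^(-3))) · v^4) · v^4    [power of a quotient]
= ((((v^4 · v^4)^(-6)) / (w^(-3))) · v^4) · v^4    [power of a power]
= (((((v^4)^(-6)) · ((v^4)^(-6))) / (w^(-3))) · v^4) · v^4    [power of a product]
= (((v^(-24) · ((v^4)^(-6))) / (w^(-3))) · v^4) · v^4    [power of a power]
= (((v^(-24) · v^(-24)) / (w^(-3))) · v^4) · v^4    [power of a power]
= ((v^(-48) / (w^(-3))) · v^4) · v^4    [product of powers]
= v^(-40)w^3    [quotient of powers; product of powers]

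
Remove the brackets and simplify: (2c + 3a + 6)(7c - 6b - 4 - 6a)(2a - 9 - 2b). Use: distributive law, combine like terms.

28ac^2 - 126c^2 - 28bc^2 - 42abc + 40bc + 24b^2c - 13ac - 306c + 18a^2c + 186ab + 36ab^2 + 66a^2 + 384a - 36a^3 + 372b + 72b^2 + 216

(2c + 3a + 6)(7c - 6b - 4 - 6a)(2a - 9 - 2b)
= (14c^2 - 12bc - 8c - 12ac + 21ac - 18ab - 12a - 18a^2 + 42c - 36b - 24 - 36a)(2a - 9 - 2b)    [distributive law]
= (14c^2 - 12bc + 34c + 9ac - 18ab - 48a - 18a^2 - 36b - 24)(2a - 9 - 2b)    [combine like terms]
= 28ac^2 - 126c^2 - 28bc^2 - 24abc + 108bc + 24b^2c + 68ac - 306c - 68bc + 18a^2c - 81ac - 18abc - 36a^2b + 162ab + 36ab^2 - 96a^2 + 432a + 96ab - 36a^3 + 162a^2 + 36a^2b - 72ab + 324b + 72b^2 - 48a + 216 + 48b    [distributive law]
= 28ac^2 - 126c^2 - 28bc^2 - 42abc + 40bc + 24b^2c - 13ac - 306c + 18a^2c + 186ab + 36ab^2 + 66a^2 + 384a - 36a^3 + 372b + 72b^2 + 216    [combine like terms]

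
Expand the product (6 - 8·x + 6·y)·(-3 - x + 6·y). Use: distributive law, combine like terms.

-18 + 18·x + 18·y + 8·x^2 - 54·x·y + 36·y^2

(6 - 8·x + 6·y)·(-3 - x + 6·y)
= -18 - 6·x + 36·y + 24·x + 8·x^2 - 48·x·y - 18·y - 6·x·y + 36·y^2    [distributive law]
= -18 + 18·x + 18·y + 8·x^2 - 54·x·y + 36·y^2    [combine like terms]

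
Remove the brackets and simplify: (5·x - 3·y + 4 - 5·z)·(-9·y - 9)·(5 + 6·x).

-279·x·y - 270·x^2·y - 441·x - 270·x^2 + 135·y^2 + 162·x·y^2 - 45·y - 180 + 225·y·z + 270·x·y·z + 225·z + 270·x·z

(5·x - 3·y + 4 - 5·z)·(-9·y - 9)·(5 + 6·x)
= (-45·x·y - 45·x + 27·y^2 + 27·y - 36·y - 36 + 45·y·z + 45·z)·(5 + 6·x)    [distributive law]
= (-45·x·y - 45·x + 27·y^2 - 9·y - 36 + 45·y·z + 45·z)·(5 + 6·x)    [combine like terms]
= -225·x·y - 270·x^2·y - 225·x - 270·x^2 + 135·y^2 + 162·x·y^2 - 45·y - 54·x·y - 180 - 216·x + 225·y·z + 270·x·y·z + 225·z + 270·x·z    [distributive law]
= -279·x·y - 270·x^2·y - 441·x - 270·x^2 + 135·y^2 + 162·x·y^2 - 45·y - 180 + 225·y·z + 270·x·y·z + 225·z + 270·x·z    [combine like terms]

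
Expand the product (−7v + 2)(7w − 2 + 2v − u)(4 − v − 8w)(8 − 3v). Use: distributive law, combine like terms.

(−7v + 2)(7w − 2 + 2v − u)(4 − v − 8w)(8 − 3v)
= (−49vw + 14v − 14v² + 7uv + 14w − 4 + 4v − 2u)(4 − v − 8w)(8 − 3v)    [distributive law]
= (−49vw + 18v − 14v² + 7uv + 14w − 4 − 2u)(4 − v − 8w)(8 − 3v)    [combine like terms]
= (−196vw + 49v²w + 392vw² + 72v − 18v² − 144vw − 56v² + 14v³ + 112v²w + 28uv − 7uv² − 56uvw + 56w − 14vw − 112w² − 16 + 4v + 32w − 8u + 2uv + 16uw)(8 − 3v)    [distributive law]
= (−354vw + 161v²w + 392vw² + 76v − 74v² + 14v³ + 30uv − 7uv² − 56uvw + 88w − 112w² − 16 − 8u + 16uw)(8 − 3v)    [combine like terms]
= −2832vw + 1062v²w + 1288v²w − 483v³w + 3136vw² − 1176v²w² + 608v − 228v² − 592v² + 222v³ + 112v³ − 42v⁴ + 240uv − 90uv² − 56uv² + 21uv³ − 448uvw + 168uv²w + 704w − 264vw − 896w² + 336vw² − 128 + 48v − 64u + 24uv + 128uw − 48uvw    [distributive law]
= −3096vw + 2350v²w − 483v³w + 3472vw² − 1176v²w² + 656v − 820v² + 334v³ − 42v⁴ + 264uv − 146uv² + 21uv³ − 496uvw + 168uv²w + 704w − 896w² − 128 − 64u + 128uw    [combine like terms]

−3096vw + 2350v²w − 483v³w + 3472vw² − 1176v²w² + 656v − 820v² + 334v³ − 42v⁴ + 264uv − 146uv² + 21uv³ − 496uvw + 168uv²w + 704w − 896w² − 128 − 64u + 128uw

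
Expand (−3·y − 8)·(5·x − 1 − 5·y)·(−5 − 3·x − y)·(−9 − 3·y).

−402·x·y + 312·x·y^2 − 765·x^2·y − 135·x^2·y^2 + 90·x·y^3 + 2127·y + 1731·y^2 + 489·y^3 + 45·y^4 − 1584·x − 1080·x^2 + 360

(−3·y − 8)·(5·x − 1 − 5·y)·(−5 − 3·x − y)·(−9 − 3·y)
= (−15·x·y + 3·y + 15·y^2 − 40·x + 8 + 40·y)·(−5 − 3·x − y)·(−9 − 3·y)    [distributive law]
= (−15·x·y + 43·y + 15·y^2 − 40·x + 8)·(−5 − 3·x − y)·(−9 − 3·y)    [combine like terms]
= (75·x·y + 45·x^2·y + 15·x·y^2 − 215·y − 129·x·y − 43·y^2 − 75·y^2 − 45·x·y^2 − 15·y^3 + 200·x + 120·x^2 + 40·x·y − 40 − 24·x − 8·y)·(−9 − 3·y)    [distributive law]
= (−14·x·y + 45·x^2·y − 30·x·y^2 − 223·y − 118·y^2 − 15·y^3 + 176·x + 120·x^2 − 40)·(−9 − 3·y)    [combine like terms]
= 126·x·y + 42·x·y^2 − 405·x^2·y − 135·x^2·y^2 + 270·x·y^2 + 90·x·y^3 + 2007·y + 669·y^2 + 1062·y^2 + 354·y^3 + 135·y^3 + 45·y^4 − 1584·x − 528·x·y − 1080·x^2 − 360·x^2·y + 360 + 120·y    [distributive law]
= −402·x·y + 312·x·y^2 − 765·x^2·y − 135·x^2·y^2 + 90·x·y^3 + 2127·y + 1731·y^2 + 489·y^3 + 45·y^4 − 1584·x − 1080·x^2 + 360    [combine like terms]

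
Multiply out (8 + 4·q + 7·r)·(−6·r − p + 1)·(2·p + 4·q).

(8 + 4·q + 7·r)·(−6·r − p + 1)·(2·p + 4·q)
= (−48·r − 8·p + 8 − 24·q·r − 4·p·q + 4·q − 42·r^2 − 7·p·r + 7·r)·(2·p + 4·q)    [distributive law]
= (−41·r − 8·p + 8 − 24·q·r − 4·p·q + 4·q − 42·r^2 − 7·p·r)·(2·p + 4·q)    [combine like terms]
= −82·p·r − 164·q·r − 16·p^2 − 32·p·q + 16·p + 32·q − 48·p·q·r − 96·q^2·r − 8·p^2·q − 16·p·q^2 + 8·p·q + 16·q^2 − 84·p·r^2 − 168·q·r^2 − 14·p^2·r − 28·p·q·r    [distributive law]
= −82·p·r − 164·q·r − 16·p^2 − 24·p·q + 16·p + 32·q − 76·p·q·r − 96·q^2·r − 8·p^2·q − 16·p·q^2 + 16·q^2 − 84·p·r^2 − 168·q·r^2 − 14·p^2·r    [combine like terms]

−82·p·r − 164·q·r − 16·p^2 − 24·p·q + 16·p + 32·q − 76·p·q·r − 96·q^2·r − 8·p^2·q − 16·p·q^2 + 16·q^2 − 84·p·r^2 − 168·q·r^2 − 14·p^2·r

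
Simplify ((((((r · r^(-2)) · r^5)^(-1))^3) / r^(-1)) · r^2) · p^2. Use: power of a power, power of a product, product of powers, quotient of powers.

((((((r · r^(-2)) · r^5)^(-1))^3) / r^(-1)) · r^2) · p^2
= (((((r · r^(-2)) · r^5)^(-3)) / r^(-1)) · r^2) · p^2    [power of a power]
= (((((r · r^(-2))^(-3)) · ((r^5)^(-3))) / r^(-1)) · r^2) · p^2    [power of a product]
= (((((r^(-3)) · ((r^(-2))^(-3))) · ((r^5)^(-3))) / r^(-1)) · r^2) · p^2    [power of a product]
= ((((r^(-3) · r^6) · ((r^5)^(-3))) / r^(-1)) · r^2) · p^2    [power of a power]
= (((r^3 · ((r^5)^(-3))) / r^(-1)) · r^2) · p^2    [product of powers]
= (((r^3 · r^(-15)) / r^(-1)) · r^2) · p^2    [power of a power]
= ((r^(-12) / r^(-1)) · r^2) · p^2    [product of powers]
= (r^(-11) · r^2) · p^2    [quotient of powers]
= r^(-9) · p^2    [product of powers]
= p^2r^(-9)    [rearrange]

p^2r^(-9)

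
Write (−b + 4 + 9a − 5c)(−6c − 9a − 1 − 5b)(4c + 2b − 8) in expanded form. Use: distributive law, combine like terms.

184bc^2 + 82b^2c − 362bc − 162abc − 72ab^2 + 198ab − 78b^2 + 144b + 10b^3 − 316c^2 + 136c − 108ac + 360a + 32 − 36ac^2 − 324a^2c − 162a^2b + 648a^2 + 120c^3

(−b + 4 + 9a − 5c)(−6c − 9a − 1 − 5b)(4c + 2b − 8)
= (6bc + 9ab + b + 5b^2 − 24c − 36a − 4 − 20b − 54ac − 81a^2 − 9a − 45ab + 30c^2 + 45ac + 5c + 25bc)(4c + 2b − 8)    [distributive law]
= (31bc − 36ab − 19b + 5b^2 − 19c − 45a − 4 − 9ac − 81a^2 + 30c^2)(4c + 2b − 8)    [combine like terms]
= 124bc^2 + 62b^2c − 248bc − 144abc − 72ab^2 + 288ab − 76bc − 38b^2 + 152b + 20b^2c + 10b^3 − 40b^2 − 76c^2 − 38bc + 152c − 180ac − 90ab + 360a − 16c − 8b + 32 − 36ac^2 − 18abc + 72ac − 324a^2c − 162a^2b + 648a^2 + 120c^3 + 60bc^2 − 240c^2    [distributive law]
= 184bc^2 + 82b^2c − 362bc − 162abc − 72ab^2 + 198ab − 78b^2 + 144b + 10b^3 − 316c^2 + 136c − 108ac + 360a + 32 − 36ac^2 − 324a^2c − 162a^2b + 648a^2 + 120c^3    [combine like terms]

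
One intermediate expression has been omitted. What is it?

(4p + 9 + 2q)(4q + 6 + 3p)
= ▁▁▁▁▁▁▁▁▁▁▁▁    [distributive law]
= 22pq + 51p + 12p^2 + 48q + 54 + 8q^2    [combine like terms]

By distributive law:

16pq + 24p + 12p^2 + 36q + 54 + 27p + 8q^2 + 12q + 6pq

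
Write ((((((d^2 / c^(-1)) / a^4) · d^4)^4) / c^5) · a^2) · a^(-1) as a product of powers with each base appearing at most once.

a^(-15)c^(-1)d^24

((((((d^2 / c^(-1)) / a^4) · d^4)^4) / c^5) · a^2) · a^(-1)
= ((((((d^2 / c^(-1)) / a^4)^4) · ((d^4)^4)) / c^5) · a^2) · a^(-1)    [power of a product]
= ((((((d^2 / c^(-1))^4) / ((a^4)^4)) · ((d^4)^4)) / c^5) · a^2) · a^(-1)    [power of a quotient]
= (((((((d^2)^4) / ((c^(-1))^4)) / ((a^4)^4)) · ((d^4)^4)) / c^5) · a^2) · a^(-1)    [power of a quotient]
= (((((d^8 / ((c^(-1))^4)) / ((a^4)^4)) · ((d^4)^4)) / c^5) · a^2) · a^(-1)    [power of a power]
= (((((d^8 / c^(-4)) / ((a^4)^4)) · ((d^4)^4)) / c^5) · a^2) · a^(-1)    [power of a power]
= (((((d^8 / c^(-4)) / a^16) · ((d^4)^4)) / c^5) · a^2) · a^(-1)    [power of a power]
= (((((d^8 / c^(-4)) / a^16) · d^16) / c^5) · a^2) · a^(-1)    [power of a power]
= a^(-15)c^(-1)d^24    [quotient of powers; product of powers]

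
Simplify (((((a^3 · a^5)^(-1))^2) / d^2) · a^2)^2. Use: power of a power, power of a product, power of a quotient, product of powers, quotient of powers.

(((((a^3 · a^5)^(-1))^2) / d^2) · a^2)^2
= (((((a^3 · a^5)^(-1))^2) / d^2)^2) · ((a^2)^2)    [power of a product]
= (((((a^3 · a^5)^(-1))^2)^2) / ((d^2)^2)) · ((a^2)^2)    [power of a quotient]
= ((((a^3 · a^5)^(-1))^4) / ((d^2)^2)) · ((a^2)^2)    [power of a power]
= (((a^3 · a^5)^(-4)) / ((d^2)^2)) · ((a^2)^2)    [power of a power]
= ((((a^3)^(-4)) · ((a^5)^(-4))) / ((d^2)^2)) · ((a^2)^2)    [power of a product]
= ((a^(-12) · ((a^5)^(-4))) / ((d^2)^2)) · ((a^2)^2)    [power of a power]
= ((a^(-12) · a^(-20)) / ((d^2)^2)) · ((a^2)^2)    [power of a power]
= (a^(-32) / ((d^2)^2)) · ((a^2)^2)    [product of powers]
= (a^(-32) / d^4) · ((a^2)^2)    [power of a power]
= (a^(-32) / d^4) · a^4    [power of a power]
= a^(-28)d^(-4)    [quotient of powers; product of powers]

a^(-28)d^(-4)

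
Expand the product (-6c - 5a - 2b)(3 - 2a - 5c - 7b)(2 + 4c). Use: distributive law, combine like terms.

-36c - 12c^2 + 14ac + 148ac^2 + 120c^3 + 80bc + 208bc^2 - 30a + 20a^2 + 40a^2c + 78ab + 156abc - 12b + 28b^2 + 56b^2c

(-6c - 5a - 2b)(3 - 2a - 5c - 7b)(2 + 4c)
= (-18c + 12ac + 30c^2 + 42bc - 15a + 10a^2 + 25ac + 35ab - 6b + 4ab + 10bc + 14b^2)(2 + 4c)    [distributive law]
= (-18c + 37ac + 30c^2 + 52bc - 15a + 10a^2 + 39ab - 6b + 14b^2)(2 + 4c)    [combine like terms]
= -36c - 72c^2 + 74ac + 148ac^2 + 60c^2 + 120c^3 + 104bc + 208bc^2 - 30a - 60ac + 20a^2 + 40a^2c + 78ab + 156abc - 12b - 24bc + 28b^2 + 56b^2c    [distributive law]
= -36c - 12c^2 + 14ac + 148ac^2 + 120c^3 + 80bc + 208bc^2 - 30a + 20a^2 + 40a^2c + 78ab + 156abc - 12b + 28b^2 + 56b^2c    [combine like terms]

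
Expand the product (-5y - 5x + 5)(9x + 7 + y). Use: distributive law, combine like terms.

(-5y - 5x + 5)(9x + 7 + y)
= -45xy - 35y - 5y^2 - 45x^2 - 35x - 5xy + 45x + 35 + 5y    [distributive law]
= -50xy - 30y - 5y^2 - 45x^2 + 10x + 35    [combine like terms]

-50xy - 30y - 5y^2 - 45x^2 + 10x + 35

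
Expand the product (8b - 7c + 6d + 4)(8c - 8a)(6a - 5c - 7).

(8b - 7c + 6d + 4)(8c - 8a)(6a - 5c - 7)
= (64bc - 64ab - 56c^2 + 56ac + 48cd - 48ad + 32c - 32a)(6a - 5c - 7)    [distributive law]
= 384abc - 320bc^2 - 448bc - 384a^2b + 320abc + 448ab - 336ac^2 + 280c^3 + 392c^2 + 336a^2c - 280ac^2 - 392ac + 288acd - 240c^2d - 336cd - 288a^2d + 240acd + 336ad + 192ac - 160c^2 - 224c - 192a^2 + 160ac + 224a    [distributive law]
= 704abc - 320bc^2 - 448bc - 384a^2b + 448ab - 616ac^2 + 280c^3 + 232c^2 + 336a^2c - 40ac + 528acd - 240c^2d - 336cd - 288a^2d + 336ad - 224c - 192a^2 + 224a    [combine like terms]

704abc - 320bc^2 - 448bc - 384a^2b + 448ab - 616ac^2 + 280c^3 + 232c^2 + 336a^2c - 40ac + 528acd - 240c^2d - 336cd - 288a^2d + 336ad - 224c - 192a^2 + 224a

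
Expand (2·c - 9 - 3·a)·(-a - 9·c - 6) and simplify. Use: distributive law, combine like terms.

25·a·c - 18·c^2 + 69·c + 27·a + 54 + 3·a^2

(2·c - 9 - 3·a)·(-a - 9·c - 6)
= -2·a·c - 18·c^2 - 12·c + 9·a + 81·c + 54 + 3·a^2 + 27·a·c + 18·a    [distributive law]
= 25·a·c - 18·c^2 + 69·c + 27·a + 54 + 3·a^2    [combine like terms]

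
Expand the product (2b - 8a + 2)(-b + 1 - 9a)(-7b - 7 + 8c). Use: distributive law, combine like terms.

(2b - 8a + 2)(-b + 1 - 9a)(-7b - 7 + 8c)
= (-2b^2 + 2b - 18ab + 8ab - 8a + 72a^2 - 2b + 2 - 18a)(-7b - 7 + 8c)    [distributive law]
= (-2b^2 - 10ab - 26a + 72a^2 + 2)(-7b - 7 + 8c)    [combine like terms]
= 14b^3 + 14b^2 - 16b^2c + 70ab^2 + 70ab - 80abc + 182ab + 182a - 208ac - 504a^2b - 504a^2 + 576a^2c - 14b - 14 + 16c    [distributive law]
= 14b^3 + 14b^2 - 16b^2c + 70ab^2 + 252ab - 80abc + 182a - 208ac - 504a^2b - 504a^2 + 576a^2c - 14b - 14 + 16c    [combine like terms]

14b^3 + 14b^2 - 16b^2c + 70ab^2 + 252ab - 80abc + 182a - 208ac - 504a^2b - 504a^2 + 576a^2c - 14b - 14 + 16c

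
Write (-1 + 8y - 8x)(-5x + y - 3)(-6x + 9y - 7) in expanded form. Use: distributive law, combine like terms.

(-1 + 8y - 8x)(-5x + y - 3)(-6x + 9y - 7)
= (5x - y + 3 - 40xy + 8y² - 24y + 40x² - 8xy + 24x)(-6x + 9y - 7)    [distributive law]
= (29x - 25y + 3 - 48xy + 8y² + 40x²)(-6x + 9y - 7)    [combine like terms]
= -174x² + 261xy - 203x + 150xy - 225y² + 175y - 18x + 27y - 21 + 288x²y - 432xy² + 336xy - 48xy² + 72y³ - 56y² - 240x³ + 360x²y - 280x²    [distributive law]
= -454x² + 747xy - 221x - 281y² + 202y - 21 + 648x²y - 480xy² + 72y³ - 240x³    [combine like terms]

-454x² + 747xy - 221x - 281y² + 202y - 21 + 648x²y - 480xy² + 72y³ - 240x³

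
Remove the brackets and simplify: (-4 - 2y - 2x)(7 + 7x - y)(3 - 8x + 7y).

(-4 - 2y - 2x)(7 + 7x - y)(3 - 8x + 7y)
= (-28 - 28x + 4y - 14y - 14xy + 2y^2 - 14x - 14x^2 + 2xy)(3 - 8x + 7y)    [distributive law]
= (-28 - 42x - 10y - 12xy + 2y^2 - 14x^2)(3 - 8x + 7y)    [combine like terms]
= -84 + 224x - 196y - 126x + 336x^2 - 294xy - 30y + 80xy - 70y^2 - 36xy + 96x^2y - 84xy^2 + 6y^2 - 16xy^2 + 14y^3 - 42x^2 + 112x^3 - 98x^2y    [distributive law]
= -84 + 98x - 226y + 294x^2 - 250xy - 64y^2 - 2x^2y - 100xy^2 + 14y^3 + 112x^3    [combine like terms]

-84 + 98x - 226y + 294x^2 - 250xy - 64y^2 - 2x^2y - 100xy^2 + 14y^3 + 112x^3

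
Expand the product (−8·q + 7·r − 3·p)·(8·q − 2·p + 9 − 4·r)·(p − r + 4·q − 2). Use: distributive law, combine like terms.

(−8·q + 7·r − 3·p)·(8·q − 2·p + 9 − 4·r)·(p − r + 4·q − 2)
= (−64·q^2 + 16·p·q − 72·q + 32·q·r + 56·q·r − 14·p·r + 63·r − 28·r^2 − 24·p·q + 6·p^2 − 27·p + 12·p·r)·(p − r + 4·q − 2)    [distributive law]
= (−64·q^2 − 8·p·q − 72·q + 88·q·r − 2·p·r + 63·r − 28·r^2 + 6·p^2 − 27·p)·(p − r + 4·q − 2)    [combine like terms]
= −64·p·q^2 + 64·q^2·r − 256·q^3 + 128·q^2 − 8·p^2·q + 8·p·q·r − 32·p·q^2 + 16·p·q − 72·p·q + 72·q·r − 288·q^2 + 144·q + 88·p·q·r − 88·q·r^2 + 352·q^2·r − 176·q·r − 2·p^2·r + 2·p·r^2 − 8·p·q·r + 4·p·r + 63·p·r − 63·r^2 + 252·q·r − 126·r − 28·p·r^2 + 28·r^3 − 112·q·r^2 + 56·r^2 + 6·p^3 − 6·p^2·r + 24·p^2·q − 12·p^2 − 27·p^2 + 27·p·r − 108·p·q + 54·p    [distributive law]
= −96·p·q^2 + 416·q^2·r − 256·q^3 − 160·q^2 + 16·p^2·q + 88·p·q·r − 164·p·q + 148·q·r + 144·q − 200·q·r^2 − 8·p^2·r − 26·p·r^2 + 94·p·r − 7·r^2 − 126·r + 28·r^3 + 6·p^3 − 39·p^2 + 54·p    [combine like terms]

−96·p·q^2 + 416·q^2·r − 256·q^3 − 160·q^2 + 16·p^2·q + 88·p·q·r − 164·p·q + 148·q·r + 144·q − 200·q·r^2 − 8·p^2·r − 26·p·r^2 + 94·p·r − 7·r^2 − 126·r + 28·r^3 + 6·p^3 − 39·p^2 + 54·p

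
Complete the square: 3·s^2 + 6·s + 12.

3·s^2 + 6·s + 12
= 3(s^2 + 2·s) + 12    [factor out 3 from the s-terms]
= 3(s^2 + 2·s + 1 - 1) + 12    [add and subtract 1 inside the bracket]
= 3(s + 1)^2 - 3 + 12    [perfect-square identity]
= 3(s + 1)^2 + 9    [combine constants]

3(s + 1)^2 + 9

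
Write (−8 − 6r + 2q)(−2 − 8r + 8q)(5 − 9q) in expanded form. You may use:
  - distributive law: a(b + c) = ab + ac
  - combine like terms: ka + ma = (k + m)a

80 − 484q + 380r − 1004qr + 692q^2 + 240r^2 − 432qr^2 + 576q^2r − 144q^3

(−8 − 6r + 2q)(−2 − 8r + 8q)(5 − 9q)
= (16 + 64r − 64q + 12r + 48r^2 − 48qr − 4q − 16qr + 16q^2)(5 − 9q)    [distributive law]
= (16 + 76r − 68q + 48r^2 − 64qr + 16q^2)(5 − 9q)    [combine like terms]
= 80 − 144q + 380r − 684qr − 340q + 612q^2 + 240r^2 − 432qr^2 − 320qr + 576q^2r + 80q^2 − 144q^3    [distributive law]
= 80 − 484q + 380r − 1004qr + 692q^2 + 240r^2 − 432qr^2 + 576q^2r − 144q^3    [combine like terms]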